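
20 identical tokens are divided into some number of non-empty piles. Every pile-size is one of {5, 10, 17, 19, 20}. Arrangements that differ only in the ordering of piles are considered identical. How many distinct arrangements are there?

The partitions of 20 that satisfy the conditions:
20
10, 10
10, 5, 5
5, 5, 5, 5
Counting gives 4.

4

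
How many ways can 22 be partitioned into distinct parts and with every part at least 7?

Listing the qualifying partitions of 22:
22
7, 15
8, 14
9, 13
10, 12
That's 5 in total.

5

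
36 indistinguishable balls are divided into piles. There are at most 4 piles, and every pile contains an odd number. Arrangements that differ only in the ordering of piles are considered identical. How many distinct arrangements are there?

73

A full systematic count gives 73.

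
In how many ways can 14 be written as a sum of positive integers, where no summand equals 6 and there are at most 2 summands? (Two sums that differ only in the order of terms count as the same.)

7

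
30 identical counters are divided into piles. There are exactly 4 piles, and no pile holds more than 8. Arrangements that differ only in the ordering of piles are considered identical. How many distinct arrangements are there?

2

Enumerating:
6 + 8 + 8 + 8
7 + 7 + 8 + 8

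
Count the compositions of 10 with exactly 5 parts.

Place 4 bars in the 9 internal gaps of a row of 10 dots: C(9,4) = 126.

126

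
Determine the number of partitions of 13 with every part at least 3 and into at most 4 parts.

10

They are:
13
3,10
4,9
5,8
6,7
3,3,7
3,4,6
3,5,5
4,4,5
3,3,3,4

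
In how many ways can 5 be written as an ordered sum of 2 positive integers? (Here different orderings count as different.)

4

Equivalently, choose which 1 of the 4 gaps become plus signs: C(4,1) = 4.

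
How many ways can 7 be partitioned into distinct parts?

The partitions of 7 that satisfy the conditions:
7
6, 1
5, 2
4, 3
4, 2, 1

5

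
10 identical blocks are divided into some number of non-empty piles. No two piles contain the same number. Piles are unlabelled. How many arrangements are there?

10

Listing the qualifying partitions of 10:
10
9 + 1
8 + 2
7 + 3
7 + 2 + 1
6 + 4
6 + 3 + 1
5 + 4 + 1
5 + 3 + 2
4 + 3 + 2 + 1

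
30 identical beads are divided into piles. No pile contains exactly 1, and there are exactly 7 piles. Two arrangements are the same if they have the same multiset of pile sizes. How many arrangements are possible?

164

There are 164 such partitions.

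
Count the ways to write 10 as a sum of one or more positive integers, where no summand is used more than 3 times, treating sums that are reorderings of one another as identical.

29

There are too many to list fully; the first 12 (by largest part) are:
10
9, 1
8, 2
8, 1, 1
7, 3
7, 2, 1
7, 1, 1, 1
6, 4
6, 3, 1
6, 2, 2
6, 2, 1, 1
5, 5
…and 17 more, for 29 total.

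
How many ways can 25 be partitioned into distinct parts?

142

Enumerating by decreasing first part gives 142 partitions in all.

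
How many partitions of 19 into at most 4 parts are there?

Counting exhaustively, 94 partitions satisfy the conditions.

94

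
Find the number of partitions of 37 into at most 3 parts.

Direct enumeration gives 133 partitions.

133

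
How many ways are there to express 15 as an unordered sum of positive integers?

176

Systematic enumeration (by largest part, then next-largest, …) yields 176.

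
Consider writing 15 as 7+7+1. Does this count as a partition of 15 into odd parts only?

Yes

The parts sum to 15, and the condition 'every summand is odd' holds.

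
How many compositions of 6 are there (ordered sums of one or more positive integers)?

32

Each of the 5 gaps between 6 units is either a break or not: 2^5 = 32.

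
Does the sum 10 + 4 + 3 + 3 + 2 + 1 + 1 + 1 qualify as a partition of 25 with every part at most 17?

Yes

The parts sum to 25, and the condition 'no summand exceeds 17' holds.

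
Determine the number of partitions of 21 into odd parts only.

76

Enumerating by decreasing first part gives 76 partitions in all.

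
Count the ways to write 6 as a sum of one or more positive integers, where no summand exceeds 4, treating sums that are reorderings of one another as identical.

9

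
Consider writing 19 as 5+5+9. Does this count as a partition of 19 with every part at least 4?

Yes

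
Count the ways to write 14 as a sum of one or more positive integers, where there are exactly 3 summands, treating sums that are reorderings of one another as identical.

16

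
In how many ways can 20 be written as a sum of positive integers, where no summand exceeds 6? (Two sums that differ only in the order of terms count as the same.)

282

There are 282 such partitions.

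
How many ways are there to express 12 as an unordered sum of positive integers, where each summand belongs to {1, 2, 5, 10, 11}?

16

They are:
11,1
10,2
10,1,1
5,5,2
5,5,1,1
5,2,2,2,1
5,2,2,1,1,1
5,2,1,1,1,1,1
5,1,1,1,1,1,1,1
2,2,2,2,2,2
2,2,2,2,2,1,1
2,2,2,2,1,1,1,1
2,2,2,1,1,1,1,1,1
2,2,1,1,1,1,1,1,1,1
2,1,1,1,1,1,1,1,1,1,1
1,1,1,1,1,1,1,1,1,1,1,1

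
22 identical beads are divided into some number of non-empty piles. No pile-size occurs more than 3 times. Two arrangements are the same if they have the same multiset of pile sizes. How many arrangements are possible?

Counting exhaustively, 484 partitions satisfy the conditions.

484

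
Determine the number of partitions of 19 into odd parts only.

A partial list (first 12 by largest part):
19
17, 1, 1
15, 3, 1
15, 1, 1, 1, 1
13, 5, 1
13, 3, 3
13, 3, 1, 1, 1
13, 1, 1, 1, 1, 1, 1
11, 7, 1
11, 5, 3
11, 5, 1, 1, 1
11, 3, 3, 1, 1
…and 42 more, for 54 total.

54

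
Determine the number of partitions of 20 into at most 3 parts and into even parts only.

14

Listing the qualifying partitions of 20:
20
18,2
16,4
16,2,2
14,6
14,4,2
12,8
12,6,2
12,4,4
10,10
10,8,2
10,6,4
8,8,4
8,6,6
Counting gives 14.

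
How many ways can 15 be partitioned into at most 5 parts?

A full systematic count gives 84.

84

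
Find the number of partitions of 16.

231

Systematic enumeration (by largest part, then next-largest, …) yields 231.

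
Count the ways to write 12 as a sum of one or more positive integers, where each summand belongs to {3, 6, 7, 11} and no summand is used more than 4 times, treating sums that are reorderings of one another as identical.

Enumerating:
6 + 6
6 + 3 + 3
3 + 3 + 3 + 3
Counting gives 3.

3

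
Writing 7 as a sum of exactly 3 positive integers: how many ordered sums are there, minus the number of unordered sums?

11

Ordered (compositions into 3 parts): C(6,2) = 15.
Partitions of 7 into exactly 3 parts: 4.
Difference: 15 − 4 = 11.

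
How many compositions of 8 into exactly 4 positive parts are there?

Equivalently, choose which 3 of the 7 gaps become plus signs: C(7,3) = 35.

35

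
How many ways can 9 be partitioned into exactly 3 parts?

7

The partitions of 9 that satisfy the conditions:
1,1,7
1,2,6
1,3,5
2,2,5
1,4,4
2,3,4
3,3,3
Counting gives 7.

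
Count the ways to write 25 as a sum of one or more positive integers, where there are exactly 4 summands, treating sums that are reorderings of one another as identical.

There are 120 such partitions.

120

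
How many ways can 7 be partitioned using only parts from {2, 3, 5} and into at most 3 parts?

2

They are:
2+5
2+2+3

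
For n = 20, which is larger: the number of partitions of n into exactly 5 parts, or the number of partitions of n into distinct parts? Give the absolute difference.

20

Partitions of 20 into exactly 5 parts: 84.
Partitions of 20 into distinct parts: 64.
|84 − 64| = 20.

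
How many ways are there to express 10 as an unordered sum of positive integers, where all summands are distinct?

10

They are:
10
9, 1
8, 2
7, 3
7, 2, 1
6, 4
6, 3, 1
5, 4, 1
5, 3, 2
4, 3, 2, 1
Counting gives 10.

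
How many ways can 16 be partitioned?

231

There are 231 such partitions.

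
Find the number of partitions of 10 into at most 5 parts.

30

A partial list (first 12 by largest part):
10
9+1
8+2
8+1+1
7+3
7+2+1
7+1+1+1
6+4
6+3+1
6+2+2
6+2+1+1
6+1+1+1+1
…and 18 more, for 30 total.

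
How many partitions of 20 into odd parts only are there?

There are too many to list fully; the first 12 (by largest part) are:
19, 1
17, 3
17, 1, 1, 1
15, 5
15, 3, 1, 1
15, 1, 1, 1, 1, 1
13, 7
13, 5, 1, 1
13, 3, 3, 1
13, 3, 1, 1, 1, 1
13, 1, 1, 1, 1, 1, 1, 1
11, 9
…and 52 more, for 64 total.

64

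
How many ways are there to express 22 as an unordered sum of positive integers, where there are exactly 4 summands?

Systematic enumeration (by largest part, then next-largest, …) yields 84.

84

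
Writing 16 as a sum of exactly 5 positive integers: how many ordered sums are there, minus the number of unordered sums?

1328

Compositions: C(15,4) = 1365.
Unordered (partitions into 5 parts): 37.
Difference: 1365 − 37 = 1328.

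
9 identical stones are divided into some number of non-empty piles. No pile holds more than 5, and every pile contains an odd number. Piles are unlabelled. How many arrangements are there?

The partitions of 9 that satisfy the conditions:
5, 3, 1
5, 1, 1, 1, 1
3, 3, 3
3, 3, 1, 1, 1
3, 1, 1, 1, 1, 1, 1
1, 1, 1, 1, 1, 1, 1, 1, 1
That's 6 in total.

6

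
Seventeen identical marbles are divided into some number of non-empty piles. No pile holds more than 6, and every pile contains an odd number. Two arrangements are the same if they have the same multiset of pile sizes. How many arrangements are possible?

15

Enumerating:
5,5,5,1,1
5,5,3,3,1
5,5,3,1,1,1,1
5,5,1,1,1,1,1,1,1
5,3,3,3,3
5,3,3,3,1,1,1
5,3,3,1,1,1,1,1,1
5,3,1,1,1,1,1,1,1,1,1
5,1,1,1,1,1,1,1,1,1,1,1,1
3,3,3,3,3,1,1
3,3,3,3,1,1,1,1,1
3,3,3,1,1,1,1,1,1,1,1
3,3,1,1,1,1,1,1,1,1,1,1,1
3,1,1,1,1,1,1,1,1,1,1,1,1,1,1
1,1,1,1,1,1,1,1,1,1,1,1,1,1,1,1,1
That's 15 in total.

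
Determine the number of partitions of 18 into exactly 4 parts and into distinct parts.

Listing the qualifying partitions of 18:
12, 3, 2, 1
11, 4, 2, 1
10, 5, 2, 1
10, 4, 3, 1
9, 6, 2, 1
9, 5, 3, 1
9, 4, 3, 2
8, 7, 2, 1
8, 6, 3, 1
8, 5, 4, 1
8, 5, 3, 2
7, 6, 4, 1
7, 6, 3, 2
7, 5, 4, 2
6, 5, 4, 3
That's 15 in total.

15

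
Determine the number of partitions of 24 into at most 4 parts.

169

A full systematic count gives 169.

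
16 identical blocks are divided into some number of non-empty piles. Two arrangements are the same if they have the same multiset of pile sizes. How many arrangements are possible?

231

Direct enumeration gives 231 partitions.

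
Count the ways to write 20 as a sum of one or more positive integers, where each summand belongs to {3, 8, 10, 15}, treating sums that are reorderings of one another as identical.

2

Listing the qualifying partitions of 20:
10,10
8,3,3,3,3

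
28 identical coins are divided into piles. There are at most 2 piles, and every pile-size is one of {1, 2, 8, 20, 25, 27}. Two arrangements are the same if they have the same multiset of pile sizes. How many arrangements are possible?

Enumerating:
27 + 1
20 + 8
That's 2 in total.

2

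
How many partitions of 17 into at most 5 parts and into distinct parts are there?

A partial list (first 12 by largest part):
17
16 + 1
15 + 2
14 + 3
14 + 2 + 1
13 + 4
13 + 3 + 1
12 + 5
12 + 4 + 1
12 + 3 + 2
11 + 6
11 + 5 + 1
…and 26 more, for 38 total.

38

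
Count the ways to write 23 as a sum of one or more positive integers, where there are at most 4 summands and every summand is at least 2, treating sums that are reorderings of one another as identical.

There are 98 such partitions.

98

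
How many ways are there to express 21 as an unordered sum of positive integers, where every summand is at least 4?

There are too many to list fully; the first 12 (by largest part) are:
21
17, 4
16, 5
15, 6
14, 7
13, 8
13, 4, 4
12, 9
12, 5, 4
11, 10
11, 6, 4
11, 5, 5
…and 15 more, for 27 total.

27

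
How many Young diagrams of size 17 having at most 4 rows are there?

72

There are 72 such partitions.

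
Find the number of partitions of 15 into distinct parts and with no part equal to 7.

Enumerating:
15
14+1
13+2
12+3
12+2+1
11+4
11+3+1
10+5
10+4+1
10+3+2
9+6
9+5+1
9+4+2
9+3+2+1
8+6+1
8+5+2
8+4+3
8+4+2+1
6+5+4
6+5+3+1
6+4+3+2
5+4+3+2+1
That's 22 in total.

22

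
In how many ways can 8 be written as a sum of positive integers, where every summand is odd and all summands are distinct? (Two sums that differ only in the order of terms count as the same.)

Enumerating:
7,1
5,3
Counting gives 2.

2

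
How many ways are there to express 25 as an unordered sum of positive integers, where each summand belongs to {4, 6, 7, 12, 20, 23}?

4

They are:
6,7,12
4,7,7,7
6,6,6,7
4,4,4,6,7
That's 4 in total.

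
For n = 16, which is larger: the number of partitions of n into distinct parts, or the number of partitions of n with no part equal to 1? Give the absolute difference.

Partitions of 16 into distinct parts: 32.
Partitions of 16 with no part equal to 1: 55.
|32 − 55| = 23.

23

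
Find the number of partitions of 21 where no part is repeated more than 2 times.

243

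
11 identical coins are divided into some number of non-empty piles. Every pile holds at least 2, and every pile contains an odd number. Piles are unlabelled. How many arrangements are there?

2

They are:
11
5, 3, 3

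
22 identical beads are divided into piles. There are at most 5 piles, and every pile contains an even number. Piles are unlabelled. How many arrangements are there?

37

There are too many to list fully; the first 12 (by largest part) are:
22
20 + 2
18 + 4
18 + 2 + 2
16 + 6
16 + 4 + 2
16 + 2 + 2 + 2
14 + 8
14 + 6 + 2
14 + 4 + 4
14 + 4 + 2 + 2
14 + 2 + 2 + 2 + 2
…and 25 more, for 37 total.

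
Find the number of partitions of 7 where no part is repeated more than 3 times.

12

The partitions of 7 that satisfy the conditions:
7
1, 6
2, 5
1, 1, 5
3, 4
1, 2, 4
1, 1, 1, 4
1, 3, 3
2, 2, 3
1, 1, 2, 3
1, 2, 2, 2
1, 1, 1, 2, 2
Counting gives 12.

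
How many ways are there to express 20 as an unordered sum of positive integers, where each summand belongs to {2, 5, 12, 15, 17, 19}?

5

Enumerating:
15 + 5
12 + 2 + 2 + 2 + 2
5 + 5 + 5 + 5
5 + 5 + 2 + 2 + 2 + 2 + 2
2 + 2 + 2 + 2 + 2 + 2 + 2 + 2 + 2 + 2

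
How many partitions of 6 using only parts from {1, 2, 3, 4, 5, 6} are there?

11

Enumerating:
6
1 + 5
2 + 4
1 + 1 + 4
3 + 3
1 + 2 + 3
1 + 1 + 1 + 3
2 + 2 + 2
1 + 1 + 2 + 2
1 + 1 + 1 + 1 + 2
1 + 1 + 1 + 1 + 1 + 1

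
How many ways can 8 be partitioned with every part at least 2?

They are:
8
6+2
5+3
4+4
4+2+2
3+3+2
2+2+2+2
Counting gives 7.

7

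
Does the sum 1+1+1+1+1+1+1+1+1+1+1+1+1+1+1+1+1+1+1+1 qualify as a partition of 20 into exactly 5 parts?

No

The parts sum to 20, and the condition 'there are exactly 5 summands' is violated.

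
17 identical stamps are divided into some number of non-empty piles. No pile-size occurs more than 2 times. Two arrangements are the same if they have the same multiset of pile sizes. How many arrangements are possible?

108

Enumerating by decreasing first part gives 108 partitions in all.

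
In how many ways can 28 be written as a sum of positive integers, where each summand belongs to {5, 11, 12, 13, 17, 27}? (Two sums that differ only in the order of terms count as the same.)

3

Listing the qualifying partitions of 28:
17+11
13+5+5+5
12+11+5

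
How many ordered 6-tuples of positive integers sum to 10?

A composition of 10 into 6 positive parts is chosen by placing 5 dividers among the 9 gaps between 10 units: C(9,5) = 126.

126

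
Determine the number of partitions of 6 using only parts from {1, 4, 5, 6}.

4

Listing the qualifying partitions of 6:
6
1,5
1,1,4
1,1,1,1,1,1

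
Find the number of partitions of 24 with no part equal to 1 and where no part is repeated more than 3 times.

Enumerating by decreasing first part gives 237 partitions in all.

237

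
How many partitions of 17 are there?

A full systematic count gives 297.

297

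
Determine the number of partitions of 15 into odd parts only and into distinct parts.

4

They are:
15
11+3+1
9+5+1
7+5+3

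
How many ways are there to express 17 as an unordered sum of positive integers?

297

Enumerating by decreasing first part gives 297 partitions in all.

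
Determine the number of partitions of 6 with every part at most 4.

9

They are:
4+2
4+1+1
3+3
3+2+1
3+1+1+1
2+2+2
2+2+1+1
2+1+1+1+1
1+1+1+1+1+1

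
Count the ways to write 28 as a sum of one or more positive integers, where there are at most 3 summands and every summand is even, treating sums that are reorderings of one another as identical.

They are:
28
26+2
24+4
24+2+2
22+6
22+4+2
20+8
20+6+2
20+4+4
18+10
18+8+2
18+6+4
16+12
16+10+2
16+8+4
16+6+6
14+14
14+12+2
14+10+4
14+8+6
12+12+4
12+10+6
12+8+8
10+10+8
Counting gives 24.

24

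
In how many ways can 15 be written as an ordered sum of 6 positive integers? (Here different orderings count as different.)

2002

By stars and bars with positive parts, the count is C(14,5) = 2002.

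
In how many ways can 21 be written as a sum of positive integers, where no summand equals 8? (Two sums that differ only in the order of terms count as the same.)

691

There are 691 such partitions.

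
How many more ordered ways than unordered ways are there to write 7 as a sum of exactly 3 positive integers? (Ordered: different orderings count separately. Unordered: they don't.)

Compositions: C(6,2) = 15.
Unordered (partitions into 3 parts): 4.
Difference: 15 − 4 = 11.

11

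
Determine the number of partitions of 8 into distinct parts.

6

They are:
8
7+1
6+2
5+3
5+2+1
4+3+1
That's 6 in total.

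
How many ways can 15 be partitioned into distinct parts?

A partial list (first 12 by largest part):
15
14+1
13+2
12+3
12+2+1
11+4
11+3+1
10+5
10+4+1
10+3+2
9+6
9+5+1
…and 15 more, for 27 total.

27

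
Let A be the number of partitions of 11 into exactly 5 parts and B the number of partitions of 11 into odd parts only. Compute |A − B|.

2

Partitions of 11 into exactly 5 parts: 10.
Partitions of 11 into odd parts only: 12.
|10 − 12| = 2.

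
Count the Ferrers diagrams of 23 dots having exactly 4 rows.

Enumerating by decreasing first part gives 94 partitions in all.

94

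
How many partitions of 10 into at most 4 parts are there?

23

Enumerating:
10
9+1
8+2
8+1+1
7+3
7+2+1
7+1+1+1
6+4
6+3+1
6+2+2
6+2+1+1
5+5
5+4+1
5+3+2
5+3+1+1
5+2+2+1
4+4+2
4+4+1+1
4+3+3
4+3+2+1
4+2+2+2
3+3+3+1
3+3+2+2
Counting gives 23.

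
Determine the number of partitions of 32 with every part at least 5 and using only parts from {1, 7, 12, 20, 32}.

They are:
32
12, 20
That's 2 in total.

2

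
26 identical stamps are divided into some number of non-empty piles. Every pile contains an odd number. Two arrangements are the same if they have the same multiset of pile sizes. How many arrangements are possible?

165

Systematic enumeration (by largest part, then next-largest, …) yields 165.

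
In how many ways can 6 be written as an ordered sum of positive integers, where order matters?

32

There are 5 gaps and each independently is a cut or not, giving 2^5 = 32.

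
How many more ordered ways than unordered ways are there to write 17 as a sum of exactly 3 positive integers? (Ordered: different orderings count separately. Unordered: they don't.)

Ordered (compositions into 3 parts): C(16,2) = 120.
Unordered (partitions into 3 parts): 24.
Difference: 120 − 24 = 96.

96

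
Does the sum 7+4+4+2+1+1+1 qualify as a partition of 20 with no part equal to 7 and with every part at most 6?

The parts sum to 20, and the condition 'no summand equals 7' is violated.

No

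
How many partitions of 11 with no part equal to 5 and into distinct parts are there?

They are:
11
10+1
9+2
8+3
8+2+1
7+4
7+3+1
6+4+1
6+3+2

9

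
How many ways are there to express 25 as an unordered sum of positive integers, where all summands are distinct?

142

Enumerating by decreasing first part gives 142 partitions in all.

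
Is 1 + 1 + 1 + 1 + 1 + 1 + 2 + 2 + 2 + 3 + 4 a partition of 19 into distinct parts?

No

The parts sum to 19, and the condition 'all summands are distinct' is violated.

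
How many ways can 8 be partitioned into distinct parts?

6

Enumerating:
8
1, 7
2, 6
3, 5
1, 2, 5
1, 3, 4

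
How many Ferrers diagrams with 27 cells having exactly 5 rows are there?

255

Enumerating by decreasing first part gives 255 partitions in all.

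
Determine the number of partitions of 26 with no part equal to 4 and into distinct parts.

107

Counting exhaustively, 107 partitions satisfy the conditions.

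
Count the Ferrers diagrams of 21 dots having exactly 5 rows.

101

Direct enumeration gives 101 partitions.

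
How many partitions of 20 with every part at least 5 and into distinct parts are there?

8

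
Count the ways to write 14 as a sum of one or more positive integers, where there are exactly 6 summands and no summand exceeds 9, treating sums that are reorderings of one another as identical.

20

The partitions of 14 that satisfy the conditions:
1, 1, 1, 1, 1, 9
1, 1, 1, 1, 2, 8
1, 1, 1, 1, 3, 7
1, 1, 1, 2, 2, 7
1, 1, 1, 1, 4, 6
1, 1, 1, 2, 3, 6
1, 1, 2, 2, 2, 6
1, 1, 1, 1, 5, 5
1, 1, 1, 2, 4, 5
1, 1, 1, 3, 3, 5
1, 1, 2, 2, 3, 5
1, 2, 2, 2, 2, 5
1, 1, 1, 3, 4, 4
1, 1, 2, 2, 4, 4
1, 1, 2, 3, 3, 4
1, 2, 2, 2, 3, 4
2, 2, 2, 2, 2, 4
1, 1, 3, 3, 3, 3
1, 2, 2, 3, 3, 3
2, 2, 2, 2, 3, 3
Counting gives 20.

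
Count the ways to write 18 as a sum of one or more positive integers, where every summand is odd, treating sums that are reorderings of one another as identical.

46

There are too many to list fully; the first 12 (by largest part) are:
1+17
3+15
1+1+1+15
5+13
1+1+3+13
1+1+1+1+1+13
7+11
1+1+5+11
1+3+3+11
1+1+1+1+3+11
1+1+1+1+1+1+1+11
9+9
…and 34 more, for 46 total.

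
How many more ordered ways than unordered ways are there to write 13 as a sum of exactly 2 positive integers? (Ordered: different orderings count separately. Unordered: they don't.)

6

Ordered (compositions into 2 parts): C(12,1) = 12.
Partitions of 13 into exactly 2 parts: 6.
Difference: 12 − 6 = 6.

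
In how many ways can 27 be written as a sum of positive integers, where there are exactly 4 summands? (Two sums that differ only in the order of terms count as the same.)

150

A full systematic count gives 150.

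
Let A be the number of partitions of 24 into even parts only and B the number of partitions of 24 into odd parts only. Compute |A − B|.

45

Partitions of 24 into even parts only: 77.
Partitions of 24 into odd parts only: 122.
|77 − 122| = 45.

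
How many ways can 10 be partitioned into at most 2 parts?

6

Enumerating:
10
9, 1
8, 2
7, 3
6, 4
5, 5
That's 6 in total.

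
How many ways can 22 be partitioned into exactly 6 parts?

136

There are 136 such partitions.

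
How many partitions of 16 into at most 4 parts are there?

64

A partial list (first 12 by largest part):
16
1 + 15
2 + 14
1 + 1 + 14
3 + 13
1 + 2 + 13
1 + 1 + 1 + 13
4 + 12
1 + 3 + 12
2 + 2 + 12
1 + 1 + 2 + 12
5 + 11
…and 52 more, for 64 total.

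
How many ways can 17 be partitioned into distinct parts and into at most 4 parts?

36

There are too many to list fully; the first 12 (by largest part) are:
17
16,1
15,2
14,3
14,2,1
13,4
13,3,1
12,5
12,4,1
12,3,2
11,6
11,5,1
…and 24 more, for 36 total.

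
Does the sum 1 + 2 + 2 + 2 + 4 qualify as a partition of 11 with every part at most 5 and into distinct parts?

No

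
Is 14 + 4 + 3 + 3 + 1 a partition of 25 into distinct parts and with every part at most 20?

No

The parts sum to 25, and the condition 'all summands are distinct' is violated.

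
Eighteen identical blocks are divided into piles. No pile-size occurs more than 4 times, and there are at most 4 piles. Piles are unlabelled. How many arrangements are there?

84

There are 84 such partitions.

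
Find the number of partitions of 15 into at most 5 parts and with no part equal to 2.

A partial list (first 12 by largest part):
15
14, 1
13, 1, 1
12, 3
12, 1, 1, 1
11, 4
11, 3, 1
11, 1, 1, 1, 1
10, 5
10, 4, 1
10, 3, 1, 1
9, 6
…and 33 more, for 45 total.

45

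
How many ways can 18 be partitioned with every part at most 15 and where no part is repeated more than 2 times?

131

Direct enumeration gives 131 partitions.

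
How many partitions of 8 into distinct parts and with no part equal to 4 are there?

5

The partitions of 8 that satisfy the conditions:
8
7+1
6+2
5+3
5+2+1
Counting gives 5.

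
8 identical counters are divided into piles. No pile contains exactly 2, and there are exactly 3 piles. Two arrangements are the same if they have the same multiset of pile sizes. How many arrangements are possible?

2

Listing the qualifying partitions of 8:
6,1,1
4,3,1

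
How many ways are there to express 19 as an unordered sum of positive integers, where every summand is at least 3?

39

A partial list (first 12 by largest part):
19
16,3
15,4
14,5
13,6
13,3,3
12,7
12,4,3
11,8
11,5,3
11,4,4
10,9
…and 27 more, for 39 total.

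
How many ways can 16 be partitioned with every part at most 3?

30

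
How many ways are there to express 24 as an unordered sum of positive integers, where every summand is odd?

Direct enumeration gives 122 partitions.

122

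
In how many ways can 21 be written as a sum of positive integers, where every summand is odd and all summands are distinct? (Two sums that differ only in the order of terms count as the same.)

They are:
21
17+3+1
15+5+1
13+7+1
13+5+3
11+9+1
11+7+3
9+7+5
That's 8 in total.

8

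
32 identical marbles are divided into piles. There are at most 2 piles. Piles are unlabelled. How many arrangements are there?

They are:
32
1,31
2,30
3,29
4,28
5,27
6,26
7,25
8,24
9,23
10,22
11,21
12,20
13,19
14,18
15,17
16,16
Counting gives 17.

17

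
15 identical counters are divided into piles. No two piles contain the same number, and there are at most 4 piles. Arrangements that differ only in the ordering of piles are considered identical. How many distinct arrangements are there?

26

A partial list (first 12 by largest part):
15
1 + 14
2 + 13
3 + 12
1 + 2 + 12
4 + 11
1 + 3 + 11
5 + 10
1 + 4 + 10
2 + 3 + 10
6 + 9
1 + 5 + 9
…and 14 more, for 26 total.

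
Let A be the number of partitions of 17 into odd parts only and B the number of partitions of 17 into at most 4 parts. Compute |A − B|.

34

Partitions of 17 into odd parts only: 38.
Partitions of 17 into at most 4 parts: 72.
|38 − 72| = 34.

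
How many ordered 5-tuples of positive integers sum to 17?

1820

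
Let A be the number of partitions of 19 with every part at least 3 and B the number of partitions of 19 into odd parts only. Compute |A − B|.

15

Partitions of 19 with every part at least 3: 39.
Partitions of 19 into odd parts only: 54.
|39 − 54| = 15.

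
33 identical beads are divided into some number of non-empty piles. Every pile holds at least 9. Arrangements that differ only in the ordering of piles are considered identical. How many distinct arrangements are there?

16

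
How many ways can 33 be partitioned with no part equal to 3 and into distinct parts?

269

Direct enumeration gives 269 partitions.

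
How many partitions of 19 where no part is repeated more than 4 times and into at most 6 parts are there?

232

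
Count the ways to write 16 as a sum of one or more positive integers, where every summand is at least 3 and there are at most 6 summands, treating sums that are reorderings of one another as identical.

The partitions of 16 that satisfy the conditions:
16
3 + 13
4 + 12
5 + 11
6 + 10
3 + 3 + 10
7 + 9
3 + 4 + 9
8 + 8
3 + 5 + 8
4 + 4 + 8
3 + 6 + 7
4 + 5 + 7
3 + 3 + 3 + 7
4 + 6 + 6
5 + 5 + 6
3 + 3 + 4 + 6
3 + 3 + 5 + 5
3 + 4 + 4 + 5
4 + 4 + 4 + 4
3 + 3 + 3 + 3 + 4
That's 21 in total.

21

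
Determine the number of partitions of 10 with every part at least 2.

The partitions of 10 that satisfy the conditions:
10
2,8
3,7
4,6
2,2,6
5,5
2,3,5
2,4,4
3,3,4
2,2,2,4
2,2,3,3
2,2,2,2,2
Counting gives 12.

12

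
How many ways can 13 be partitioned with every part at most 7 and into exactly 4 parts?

14

Enumerating:
7+4+1+1
7+3+2+1
7+2+2+2
6+5+1+1
6+4+2+1
6+3+3+1
6+3+2+2
5+5+2+1
5+4+3+1
5+4+2+2
5+3+3+2
4+4+4+1
4+4+3+2
4+3+3+3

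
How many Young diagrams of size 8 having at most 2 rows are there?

5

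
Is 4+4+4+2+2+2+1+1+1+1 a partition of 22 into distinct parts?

The parts sum to 22, and the condition 'all summands are distinct' is violated.

No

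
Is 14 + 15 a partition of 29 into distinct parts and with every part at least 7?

Yes

The parts sum to 29, and the condition 'all summands are distinct' holds; the condition 'every summand is at least 7' holds.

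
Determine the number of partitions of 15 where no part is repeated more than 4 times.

127

Counting exhaustively, 127 partitions satisfy the conditions.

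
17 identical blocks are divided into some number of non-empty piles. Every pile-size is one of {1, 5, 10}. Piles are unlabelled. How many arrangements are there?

6

Listing the qualifying partitions of 17:
10,5,1,1
10,1,1,1,1,1,1,1
5,5,5,1,1
5,5,1,1,1,1,1,1,1
5,1,1,1,1,1,1,1,1,1,1,1,1
1,1,1,1,1,1,1,1,1,1,1,1,1,1,1,1,1
Counting gives 6.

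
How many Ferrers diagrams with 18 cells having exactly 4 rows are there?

A partial list (first 12 by largest part):
1+1+1+15
1+1+2+14
1+1+3+13
1+2+2+13
1+1+4+12
1+2+3+12
2+2+2+12
1+1+5+11
1+2+4+11
1+3+3+11
2+2+3+11
1+1+6+10
…and 35 more, for 47 total.

47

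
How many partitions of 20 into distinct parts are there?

There are too many to list fully; the first 12 (by largest part) are:
20
19,1
18,2
17,3
17,2,1
16,4
16,3,1
15,5
15,4,1
15,3,2
14,6
14,5,1
…and 52 more, for 64 total.

64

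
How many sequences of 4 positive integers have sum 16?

455

A composition of 16 into 4 positive parts is chosen by placing 3 dividers among the 15 gaps between 16 units: C(15,3) = 455.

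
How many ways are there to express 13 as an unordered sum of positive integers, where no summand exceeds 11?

Enumerating by decreasing first part gives 99 partitions in all.

99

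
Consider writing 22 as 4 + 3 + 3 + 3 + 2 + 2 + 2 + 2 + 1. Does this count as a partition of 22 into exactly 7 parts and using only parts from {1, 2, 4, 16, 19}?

No

The parts sum to 22, and the condition 'there are exactly 7 summands' is violated.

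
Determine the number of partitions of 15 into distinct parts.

There are too many to list fully; the first 12 (by largest part) are:
15
14,1
13,2
12,3
12,2,1
11,4
11,3,1
10,5
10,4,1
10,3,2
9,6
9,5,1
…and 15 more, for 27 total.

27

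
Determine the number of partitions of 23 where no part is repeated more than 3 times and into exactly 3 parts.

There are too many to list fully; the first 12 (by largest part) are:
21,1,1
20,2,1
19,3,1
19,2,2
18,4,1
18,3,2
17,5,1
17,4,2
17,3,3
16,6,1
16,5,2
16,4,3
…and 32 more, for 44 total.

44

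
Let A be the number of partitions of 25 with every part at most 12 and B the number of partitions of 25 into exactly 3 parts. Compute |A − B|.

1634

Partitions of 25 with every part at most 12: 1686.
Partitions of 25 into exactly 3 parts: 52.
|1686 − 52| = 1634.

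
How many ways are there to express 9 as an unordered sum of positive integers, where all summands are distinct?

Enumerating:
9
8 + 1
7 + 2
6 + 3
6 + 2 + 1
5 + 4
5 + 3 + 1
4 + 3 + 2
That's 8 in total.

8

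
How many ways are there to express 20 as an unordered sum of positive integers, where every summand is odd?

There are too many to list fully; the first 12 (by largest part) are:
19, 1
17, 3
17, 1, 1, 1
15, 5
15, 3, 1, 1
15, 1, 1, 1, 1, 1
13, 7
13, 5, 1, 1
13, 3, 3, 1
13, 3, 1, 1, 1, 1
13, 1, 1, 1, 1, 1, 1, 1
11, 9
…and 52 more, for 64 total.

64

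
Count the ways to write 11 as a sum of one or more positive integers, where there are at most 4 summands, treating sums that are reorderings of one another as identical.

A partial list (first 12 by largest part):
11
10,1
9,2
9,1,1
8,3
8,2,1
8,1,1,1
7,4
7,3,1
7,2,2
7,2,1,1
6,5
…and 15 more, for 27 total.

27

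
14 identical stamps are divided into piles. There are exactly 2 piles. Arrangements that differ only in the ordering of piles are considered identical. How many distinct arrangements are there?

The partitions of 14 that satisfy the conditions:
13,1
12,2
11,3
10,4
9,5
8,6
7,7
Counting gives 7.

7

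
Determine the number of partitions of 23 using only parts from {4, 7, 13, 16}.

2

The partitions of 23 that satisfy the conditions:
7 + 16
4 + 4 + 4 + 4 + 7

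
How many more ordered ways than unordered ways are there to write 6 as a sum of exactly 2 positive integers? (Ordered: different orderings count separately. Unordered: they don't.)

Compositions: C(5,1) = 5.
Partitions of 6 into exactly 2 parts: 3.
Difference: 5 − 3 = 2.

2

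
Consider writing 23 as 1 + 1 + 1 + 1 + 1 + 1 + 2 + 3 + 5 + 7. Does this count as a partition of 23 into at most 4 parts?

No

The parts sum to 23, and the condition 'there are at most 4 summands' is violated.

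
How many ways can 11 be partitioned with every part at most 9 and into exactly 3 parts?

10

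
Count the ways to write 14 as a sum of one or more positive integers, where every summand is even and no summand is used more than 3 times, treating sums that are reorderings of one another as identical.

The partitions of 14 that satisfy the conditions:
14
12, 2
10, 4
10, 2, 2
8, 6
8, 4, 2
8, 2, 2, 2
6, 6, 2
6, 4, 4
6, 4, 2, 2
4, 4, 4, 2
4, 4, 2, 2, 2

12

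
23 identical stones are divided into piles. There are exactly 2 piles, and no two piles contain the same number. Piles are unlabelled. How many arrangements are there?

11

The partitions of 23 that satisfy the conditions:
1,22
2,21
3,20
4,19
5,18
6,17
7,16
8,15
9,14
10,13
11,12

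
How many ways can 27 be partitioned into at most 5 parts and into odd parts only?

A partial list (first 12 by largest part):
27
25,1,1
23,3,1
23,1,1,1,1
21,5,1
21,3,3
21,3,1,1,1
19,7,1
19,5,3
19,5,1,1,1
19,3,3,1,1
17,9,1
…and 45 more, for 57 total.

57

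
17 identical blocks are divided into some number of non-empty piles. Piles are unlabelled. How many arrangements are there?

Systematic enumeration (by largest part, then next-largest, …) yields 297.

297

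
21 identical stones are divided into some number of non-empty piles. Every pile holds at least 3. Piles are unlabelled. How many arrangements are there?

60

There are too many to list fully; the first 12 (by largest part) are:
21
3+18
4+17
5+16
6+15
3+3+15
7+14
3+4+14
8+13
3+5+13
4+4+13
9+12
…and 48 more, for 60 total.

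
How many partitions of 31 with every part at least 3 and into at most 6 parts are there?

Counting exhaustively, 332 partitions satisfy the conditions.

332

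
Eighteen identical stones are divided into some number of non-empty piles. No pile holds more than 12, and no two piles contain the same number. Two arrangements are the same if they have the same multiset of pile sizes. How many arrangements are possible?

36

There are too many to list fully; the first 12 (by largest part) are:
12,6
12,5,1
12,4,2
12,3,2,1
11,7
11,6,1
11,5,2
11,4,3
11,4,2,1
10,8
10,7,1
10,6,2
…and 24 more, for 36 total.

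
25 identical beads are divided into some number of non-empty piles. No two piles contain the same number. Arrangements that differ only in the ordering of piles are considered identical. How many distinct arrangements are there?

Systematic enumeration (by largest part, then next-largest, …) yields 142.

142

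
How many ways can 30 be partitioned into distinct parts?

Counting exhaustively, 296 partitions satisfy the conditions.

296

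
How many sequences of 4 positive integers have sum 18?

Equivalently, choose which 3 of the 17 gaps become plus signs: C(17,3) = 680.

680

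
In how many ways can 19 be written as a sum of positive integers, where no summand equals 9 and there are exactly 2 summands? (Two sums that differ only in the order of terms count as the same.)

8

Enumerating:
18+1
17+2
16+3
15+4
14+5
13+6
12+7
11+8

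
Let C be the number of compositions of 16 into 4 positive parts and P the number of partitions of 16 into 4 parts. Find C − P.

Ordered (compositions into 4 parts): C(15,3) = 455.
Unordered (partitions into 4 parts): 34.
Difference: 455 − 34 = 421.

421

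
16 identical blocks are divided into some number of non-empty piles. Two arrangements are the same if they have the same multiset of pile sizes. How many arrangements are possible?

231

Counting exhaustively, 231 partitions satisfy the conditions.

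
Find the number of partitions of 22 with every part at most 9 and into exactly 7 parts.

101

Direct enumeration gives 101 partitions.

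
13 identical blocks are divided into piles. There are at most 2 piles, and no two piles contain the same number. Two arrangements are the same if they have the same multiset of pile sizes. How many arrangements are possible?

The partitions of 13 that satisfy the conditions:
13
1,12
2,11
3,10
4,9
5,8
6,7

7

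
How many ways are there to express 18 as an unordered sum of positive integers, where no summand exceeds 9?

318

Systematic enumeration (by largest part, then next-largest, …) yields 318.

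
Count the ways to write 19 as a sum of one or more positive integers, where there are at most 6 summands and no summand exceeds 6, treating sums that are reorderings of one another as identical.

A partial list (first 12 by largest part):
6,6,6,1
6,6,5,2
6,6,5,1,1
6,6,4,3
6,6,4,2,1
6,6,4,1,1,1
6,6,3,3,1
6,6,3,2,2
6,6,3,2,1,1
6,6,2,2,2,1
6,5,5,3
6,5,5,2,1
…and 43 more, for 55 total.

55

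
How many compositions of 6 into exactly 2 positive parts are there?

A composition of 6 into 2 positive parts is chosen by placing 1 dividers among the 5 gaps between 6 units: C(5,1) = 5.

5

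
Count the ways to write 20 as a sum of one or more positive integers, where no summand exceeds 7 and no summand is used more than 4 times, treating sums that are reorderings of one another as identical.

195

There are 195 such partitions.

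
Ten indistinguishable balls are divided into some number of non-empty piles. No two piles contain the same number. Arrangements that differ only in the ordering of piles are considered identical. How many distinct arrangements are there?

Listing the qualifying partitions of 10:
10
9+1
8+2
7+3
7+2+1
6+4
6+3+1
5+4+1
5+3+2
4+3+2+1

10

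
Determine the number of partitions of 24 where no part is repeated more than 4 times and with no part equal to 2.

365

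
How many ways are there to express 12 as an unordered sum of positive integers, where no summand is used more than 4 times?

60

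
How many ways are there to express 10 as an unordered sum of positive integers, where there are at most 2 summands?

They are:
10
9 + 1
8 + 2
7 + 3
6 + 4
5 + 5
That's 6 in total.

6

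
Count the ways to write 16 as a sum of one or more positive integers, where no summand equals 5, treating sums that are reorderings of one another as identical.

Direct enumeration gives 175 partitions.

175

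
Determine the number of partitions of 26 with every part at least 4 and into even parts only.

They are:
26
22,4
20,6
18,8
18,4,4
16,10
16,6,4
14,12
14,8,4
14,6,6
14,4,4,4
12,10,4
12,8,6
12,6,4,4
10,10,6
10,8,8
10,8,4,4
10,6,6,4
10,4,4,4,4
8,8,6,4
8,6,6,6
8,6,4,4,4
6,6,6,4,4
6,4,4,4,4,4
Counting gives 24.

24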